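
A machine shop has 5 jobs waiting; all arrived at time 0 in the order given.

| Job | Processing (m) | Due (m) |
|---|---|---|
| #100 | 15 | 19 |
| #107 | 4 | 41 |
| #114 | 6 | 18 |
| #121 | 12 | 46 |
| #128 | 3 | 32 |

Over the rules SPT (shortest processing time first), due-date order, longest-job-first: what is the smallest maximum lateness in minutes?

SPT (increasing processing time): #128 #107 #114 #121 #100.
#128: 0→3, due 32, lateness -29
#107: 3→7, due 41, lateness -34
#114: 7→13, due 18, lateness -5
#121: 13→25, due 46, lateness -21
#100: 25→40, due 19, lateness 21
Maximum = 21.
EDD (increasing due date): #114 #100 #128 #107 #121.
#114: 0→6, due 18, lateness -12
#100: 6→21, due 19, lateness 2
#128: 21→24, due 32, lateness -8
#107: 24→28, due 41, lateness -13
#121: 28→40, due 46, lateness -6
Maximum = 2.
LPT (decreasing processing time): #100 #121 #114 #107 #128.
#100: 0→15, due 19, lateness -4
#121: 15→27, due 46, lateness -19
#114: 27→33, due 18, lateness 15
#107: 33→37, due 41, lateness -4
#128: 37→40, due 32, lateness 8
Maximum = 15.
SPT 21, EDD 2, LPT 15 → minimum 2.

2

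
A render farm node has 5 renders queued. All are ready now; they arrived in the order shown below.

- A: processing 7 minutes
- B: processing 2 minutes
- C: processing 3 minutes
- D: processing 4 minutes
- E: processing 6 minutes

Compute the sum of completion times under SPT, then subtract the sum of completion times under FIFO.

SPT (increasing processing time): B C D E A.
B: 0→2
C: 2→5
D: 5→9
E: 9→15
A: 15→22
Sum = 2+5+9+15+22 = 53.
FIFO (arrival order): A B C D E.
A: 0→7
B: 7→9
C: 9→12
D: 12→16
E: 16→22
Sum = 7+9+12+16+22 = 66.
Difference = 53 − 66 = -13.

-13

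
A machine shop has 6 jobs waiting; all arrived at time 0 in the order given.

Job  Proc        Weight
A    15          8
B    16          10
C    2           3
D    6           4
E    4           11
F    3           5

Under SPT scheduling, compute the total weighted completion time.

SPT (increasing processing time): C F E D A B.
C: finishes 2, weight 3, w·C = 6
F: finishes 5, weight 5, w·C = 25
E: finishes 9, weight 11, w·C = 99
D: finishes 15, weight 4, w·C = 60
A: finishes 30, weight 8, w·C = 240
B: finishes 46, weight 10, w·C = 460
Sum = 6+25+99+60+240+460 = 890.

890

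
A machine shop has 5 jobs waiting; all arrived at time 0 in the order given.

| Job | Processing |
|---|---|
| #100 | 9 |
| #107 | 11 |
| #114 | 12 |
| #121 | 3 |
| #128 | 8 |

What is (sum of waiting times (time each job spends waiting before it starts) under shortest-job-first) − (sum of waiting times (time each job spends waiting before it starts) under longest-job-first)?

SPT (increasing processing time): #121 #128 #100 #107 #114.
#121: waits 0, runs 0→3
#128: waits 3, runs 3→11
#100: waits 11, runs 11→20
#107: waits 20, runs 20→31
#114: waits 31, runs 31→43
Sum = 0+3+11+20+31 = 65.
LPT (decreasing processing time): #114 #107 #100 #128 #121.
#114: waits 0, runs 0→12
#107: waits 12, runs 12→23
#100: waits 23, runs 23→32
#128: waits 32, runs 32→40
#121: waits 40, runs 40→43
Sum = 0+12+23+32+40 = 107.
Difference = 65 − 107 = -42.

-42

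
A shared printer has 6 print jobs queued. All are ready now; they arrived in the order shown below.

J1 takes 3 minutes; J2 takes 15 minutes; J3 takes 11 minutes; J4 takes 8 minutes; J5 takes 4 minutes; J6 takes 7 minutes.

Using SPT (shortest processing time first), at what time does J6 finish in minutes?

SPT (increasing processing time): J1 J5 J6 J4 J3 J2.
J1: 0→3
J5: 3→7
J6: 7→14

14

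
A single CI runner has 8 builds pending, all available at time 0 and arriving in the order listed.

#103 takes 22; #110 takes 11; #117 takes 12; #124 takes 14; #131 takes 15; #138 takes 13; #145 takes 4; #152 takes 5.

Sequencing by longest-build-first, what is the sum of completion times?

525

LPT (decreasing processing time): #103 #131 #124 #138 #117 #110 #152 #145.
#103: 0→22
#131: 22→37
#124: 37→51
#138: 51→64
#117: 64→76
#110: 76→87
#152: 87→92
#145: 92→96
Sum = 22+37+51+64+76+87+92+96 = 525.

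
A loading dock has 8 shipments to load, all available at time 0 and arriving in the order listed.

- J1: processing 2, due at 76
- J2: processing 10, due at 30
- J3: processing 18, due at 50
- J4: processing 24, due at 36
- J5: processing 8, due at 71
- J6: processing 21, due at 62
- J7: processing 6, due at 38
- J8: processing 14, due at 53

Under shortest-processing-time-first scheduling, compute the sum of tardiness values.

92

SPT (increasing processing time): J1 J7 J5 J2 J8 J3 J6 J4.
J1: 0→2, due 76, tardiness 0
J7: 2→8, due 38, tardiness 0
J5: 8→16, due 71, tardiness 0
J2: 16→26, due 30, tardiness 0
J8: 26→40, due 53, tardiness 0
J3: 40→58, due 50, tardiness 8
J6: 58→79, due 62, tardiness 17
J4: 79→103, due 36, tardiness 67
Sum = 0+0+0+0+0+8+17+67 = 92.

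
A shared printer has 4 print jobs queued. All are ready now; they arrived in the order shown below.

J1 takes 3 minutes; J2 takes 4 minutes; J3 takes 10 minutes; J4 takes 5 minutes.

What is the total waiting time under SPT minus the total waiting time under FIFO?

SPT (increasing processing time): J1 J2 J4 J3.
J1: waits 0, runs 0→3
J2: waits 3, runs 3→7
J4: waits 7, runs 7→12
J3: waits 12, runs 12→22
Sum = 0+3+7+12 = 22.
FIFO (arrival order): J1 J2 J3 J4.
J1: waits 0, runs 0→3
J2: waits 3, runs 3→7
J3: waits 7, runs 7→17
J4: waits 17, runs 17→22
Sum = 0+3+7+17 = 27.
Difference = 22 − 27 = -5.

-5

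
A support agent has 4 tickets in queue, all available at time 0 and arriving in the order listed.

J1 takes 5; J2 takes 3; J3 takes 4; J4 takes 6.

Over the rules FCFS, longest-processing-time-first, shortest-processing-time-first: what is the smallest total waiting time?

22

FIFO (arrival order): J1 J2 J3 J4.
J1: waits 0, runs 0→5
J2: waits 5, runs 5→8
J3: waits 8, runs 8→12
J4: waits 12, runs 12→18
Sum = 0+5+8+12 = 25.
LPT (decreasing processing time): J4 J1 J3 J2.
J4: waits 0, runs 0→6
J1: waits 6, runs 6→11
J3: waits 11, runs 11→15
J2: waits 15, runs 15→18
Sum = 0+6+11+15 = 32.
SPT (increasing processing time): J2 J3 J1 J4.
J2: waits 0, runs 0→3
J3: waits 3, runs 3→7
J1: waits 7, runs 7→12
J4: waits 12, runs 12→18
Sum = 0+3+7+12 = 22.
FIFO 25, LPT 32, SPT 22 → minimum 22.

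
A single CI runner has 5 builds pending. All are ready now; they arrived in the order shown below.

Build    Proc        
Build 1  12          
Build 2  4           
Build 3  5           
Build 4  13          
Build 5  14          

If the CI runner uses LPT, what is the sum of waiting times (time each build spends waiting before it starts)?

124

LPT (decreasing processing time): Build 5 Build 4 Build 1 Build 3 Build 2.
Build 5: waits 0, runs 0→14
Build 4: waits 14, runs 14→27
Build 1: waits 27, runs 27→39
Build 3: waits 39, runs 39→44
Build 2: waits 44, runs 44→48
Sum = 0+14+27+39+44 = 124.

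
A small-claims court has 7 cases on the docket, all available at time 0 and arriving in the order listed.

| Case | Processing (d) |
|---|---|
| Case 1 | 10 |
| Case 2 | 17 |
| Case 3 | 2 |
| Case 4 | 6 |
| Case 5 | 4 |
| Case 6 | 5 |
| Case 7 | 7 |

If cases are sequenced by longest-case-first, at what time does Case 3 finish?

LPT (decreasing processing time): Case 2 Case 1 Case 7 Case 4 Case 6 Case 5 Case 3.
Case 2: 0→17
Case 1: 17→27
Case 7: 27→34
Case 4: 34→40
Case 6: 40→45
Case 5: 45→49
Case 3: 49→51

51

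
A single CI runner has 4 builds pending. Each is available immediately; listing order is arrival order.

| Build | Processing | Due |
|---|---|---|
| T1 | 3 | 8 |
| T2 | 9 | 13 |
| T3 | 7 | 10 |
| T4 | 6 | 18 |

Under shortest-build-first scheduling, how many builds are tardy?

SPT (increasing processing time): T1 T4 T3 T2.
T1: 0→3, due 8, tardiness 0
T4: 3→9, due 18, tardiness 0
T3: 9→16, due 10, tardiness 6
T2: 16→25, due 13, tardiness 12
Late builds: 2.

2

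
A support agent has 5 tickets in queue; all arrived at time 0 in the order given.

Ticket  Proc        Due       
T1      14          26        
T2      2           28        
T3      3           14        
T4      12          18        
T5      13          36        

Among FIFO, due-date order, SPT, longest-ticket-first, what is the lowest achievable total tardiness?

14

FIFO (arrival order): T1 T2 T3 T4 T5.
T1: 0→14, due 26, tardiness 0
T2: 14→16, due 28, tardiness 0
T3: 16→19, due 14, tardiness 5
T4: 19→31, due 18, tardiness 13
T5: 31→44, due 36, tardiness 8
Sum = 0+0+5+13+8 = 26.
EDD (increasing due date): T3 T4 T1 T2 T5.
T3: 0→3, due 14, tardiness 0
T4: 3→15, due 18, tardiness 0
T1: 15→29, due 26, tardiness 3
T2: 29→31, due 28, tardiness 3
T5: 31→44, due 36, tardiness 8
Sum = 0+0+3+3+8 = 14.
SPT (increasing processing time): T2 T3 T4 T5 T1.
T2: 0→2, due 28, tardiness 0
T3: 2→5, due 14, tardiness 0
T4: 5→17, due 18, tardiness 0
T5: 17→30, due 36, tardiness 0
T1: 30→44, due 26, tardiness 18
Sum = 0+0+0+0+18 = 18.
LPT (decreasing processing time): T1 T5 T4 T3 T2.
T1: 0→14, due 26, tardiness 0
T5: 14→27, due 36, tardiness 0
T4: 27→39, due 18, tardiness 21
T3: 39→42, due 14, tardiness 28
T2: 42→44, due 28, tardiness 16
Sum = 0+0+21+28+16 = 65.
FIFO 26, EDD 14, SPT 18, LPT 65 → minimum 14.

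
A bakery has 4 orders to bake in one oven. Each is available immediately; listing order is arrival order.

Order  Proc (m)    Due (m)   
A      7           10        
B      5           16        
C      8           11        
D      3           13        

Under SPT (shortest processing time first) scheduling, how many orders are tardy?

2

SPT (increasing processing time): D B A C.
D: 0→3, due 13, tardiness 0
B: 3→8, due 16, tardiness 0
A: 8→15, due 10, tardiness 5
C: 15→23, due 11, tardiness 12
Late orders: 2.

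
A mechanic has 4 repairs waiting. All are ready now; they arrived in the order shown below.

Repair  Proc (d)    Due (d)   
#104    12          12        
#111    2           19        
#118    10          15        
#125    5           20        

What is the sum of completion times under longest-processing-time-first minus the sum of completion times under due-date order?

3

LPT (decreasing processing time): #104 #118 #125 #111.
#104: 0→12
#118: 12→22
#125: 22→27
#111: 27→29
Sum = 12+22+27+29 = 90.
EDD (increasing due date): #104 #118 #111 #125.
#104: 0→12
#118: 12→22
#111: 22→24
#125: 24→29
Sum = 12+22+24+29 = 87.
Difference = 90 − 87 = 3.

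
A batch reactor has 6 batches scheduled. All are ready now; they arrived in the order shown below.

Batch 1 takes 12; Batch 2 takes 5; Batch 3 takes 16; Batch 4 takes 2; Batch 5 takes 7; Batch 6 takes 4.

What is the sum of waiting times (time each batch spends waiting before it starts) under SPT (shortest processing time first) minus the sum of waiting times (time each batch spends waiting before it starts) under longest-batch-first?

-96

SPT (increasing processing time): Batch 4 Batch 6 Batch 2 Batch 5 Batch 1 Batch 3.
Batch 4: waits 0, runs 0→2
Batch 6: waits 2, runs 2→6
Batch 2: waits 6, runs 6→11
Batch 5: waits 11, runs 11→18
Batch 1: waits 18, runs 18→30
Batch 3: waits 30, runs 30→46
Sum = 0+2+6+11+18+30 = 67.
LPT (decreasing processing time): Batch 3 Batch 1 Batch 5 Batch 2 Batch 6 Batch 4.
Batch 3: waits 0, runs 0→16
Batch 1: waits 16, runs 16→28
Batch 5: waits 28, runs 28→35
Batch 2: waits 35, runs 35→40
Batch 6: waits 40, runs 40→44
Batch 4: waits 44, runs 44→46
Sum = 0+16+28+35+40+44 = 163.
Difference = 67 − 163 = -96.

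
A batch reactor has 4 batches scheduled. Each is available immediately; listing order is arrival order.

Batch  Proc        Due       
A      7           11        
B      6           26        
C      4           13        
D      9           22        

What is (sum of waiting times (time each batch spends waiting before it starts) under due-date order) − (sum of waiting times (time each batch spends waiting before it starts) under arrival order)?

1

EDD (increasing due date): A C D B.
A: waits 0, runs 0→7
C: waits 7, runs 7→11
D: waits 11, runs 11→20
B: waits 20, runs 20→26
Sum = 0+7+11+20 = 38.
FIFO (arrival order): A B C D.
A: waits 0, runs 0→7
B: waits 7, runs 7→13
C: waits 13, runs 13→17
D: waits 17, runs 17→26
Sum = 0+7+13+17 = 37.
Difference = 38 − 37 = 1.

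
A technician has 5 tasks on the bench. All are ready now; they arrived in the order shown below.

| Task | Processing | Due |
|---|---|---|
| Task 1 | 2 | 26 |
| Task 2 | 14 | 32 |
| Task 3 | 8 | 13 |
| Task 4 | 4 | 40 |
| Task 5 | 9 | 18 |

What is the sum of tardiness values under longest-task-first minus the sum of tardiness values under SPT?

23

LPT (decreasing processing time): Task 2 Task 5 Task 3 Task 4 Task 1.
Task 2: 0→14, due 32, tardiness 0
Task 5: 14→23, due 18, tardiness 5
Task 3: 23→31, due 13, tardiness 18
Task 4: 31→35, due 40, tardiness 0
Task 1: 35→37, due 26, tardiness 11
Sum = 0+5+18+0+11 = 34.
SPT (increasing processing time): Task 1 Task 4 Task 3 Task 5 Task 2.
Task 1: 0→2, due 26, tardiness 0
Task 4: 2→6, due 40, tardiness 0
Task 3: 6→14, due 13, tardiness 1
Task 5: 14→23, due 18, tardiness 5
Task 2: 23→37, due 32, tardiness 5
Sum = 0+0+1+5+5 = 11.
Difference = 34 − 11 = 23.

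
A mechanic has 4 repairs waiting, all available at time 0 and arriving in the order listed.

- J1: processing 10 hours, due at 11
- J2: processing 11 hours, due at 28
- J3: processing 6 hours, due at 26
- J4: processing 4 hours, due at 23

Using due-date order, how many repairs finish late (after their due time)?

1

EDD (increasing due date): J1 J4 J3 J2.
J1: 0→10, due 11, tardiness 0
J4: 10→14, due 23, tardiness 0
J3: 14→20, due 26, tardiness 0
J2: 20→31, due 28, tardiness 3
Late repairs: 1.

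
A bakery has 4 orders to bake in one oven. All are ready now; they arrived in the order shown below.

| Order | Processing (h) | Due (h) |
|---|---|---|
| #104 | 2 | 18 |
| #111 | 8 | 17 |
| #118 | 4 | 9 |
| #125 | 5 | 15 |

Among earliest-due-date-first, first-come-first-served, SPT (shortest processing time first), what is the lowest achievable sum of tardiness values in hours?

1

EDD (increasing due date): #118 #125 #111 #104.
#118: 0→4, due 9, tardiness 0
#125: 4→9, due 15, tardiness 0
#111: 9→17, due 17, tardiness 0
#104: 17→19, due 18, tardiness 1
Sum = 0+0+0+1 = 1.
FIFO (arrival order): #104 #111 #118 #125.
#104: 0→2, due 18, tardiness 0
#111: 2→10, due 17, tardiness 0
#118: 10→14, due 9, tardiness 5
#125: 14→19, due 15, tardiness 4
Sum = 0+0+5+4 = 9.
SPT (increasing processing time): #104 #118 #125 #111.
#104: 0→2, due 18, tardiness 0
#118: 2→6, due 9, tardiness 0
#125: 6→11, due 15, tardiness 0
#111: 11→19, due 17, tardiness 2
Sum = 0+0+0+2 = 2.
EDD 1, FIFO 9, SPT 2 → minimum 1.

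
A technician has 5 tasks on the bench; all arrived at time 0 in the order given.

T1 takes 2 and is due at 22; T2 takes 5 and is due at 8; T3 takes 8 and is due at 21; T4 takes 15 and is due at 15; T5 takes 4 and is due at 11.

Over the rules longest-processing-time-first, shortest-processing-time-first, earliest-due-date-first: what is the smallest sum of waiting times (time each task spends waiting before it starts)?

LPT (decreasing processing time): T4 T3 T2 T5 T1.
T4: waits 0, runs 0→15
T3: waits 15, runs 15→23
T2: waits 23, runs 23→28
T5: waits 28, runs 28→32
T1: waits 32, runs 32→34
Sum = 0+15+23+28+32 = 98.
SPT (increasing processing time): T1 T5 T2 T3 T4.
T1: waits 0, runs 0→2
T5: waits 2, runs 2→6
T2: waits 6, runs 6→11
T3: waits 11, runs 11→19
T4: waits 19, runs 19→34
Sum = 0+2+6+11+19 = 38.
EDD (increasing due date): T2 T5 T4 T3 T1.
T2: waits 0, runs 0→5
T5: waits 5, runs 5→9
T4: waits 9, runs 9→24
T3: waits 24, runs 24→32
T1: waits 32, runs 32→34
Sum = 0+5+9+24+32 = 70.
LPT 98, SPT 38, EDD 70 → minimum 38.

38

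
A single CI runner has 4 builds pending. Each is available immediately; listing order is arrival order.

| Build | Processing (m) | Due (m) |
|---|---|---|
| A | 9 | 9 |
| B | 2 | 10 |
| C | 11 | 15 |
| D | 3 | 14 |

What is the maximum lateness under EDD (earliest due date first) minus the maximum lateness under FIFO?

-1

EDD (increasing due date): A B D C.
A: 0→9, due 9, lateness 0
B: 9→11, due 10, lateness 1
D: 11→14, due 14, lateness 0
C: 14→25, due 15, lateness 10
Maximum = 10.
FIFO (arrival order): A B C D.
A: 0→9, due 9, lateness 0
B: 9→11, due 10, lateness 1
C: 11→22, due 15, lateness 7
D: 22→25, due 14, lateness 11
Maximum = 11.
Difference = 10 − 11 = -1.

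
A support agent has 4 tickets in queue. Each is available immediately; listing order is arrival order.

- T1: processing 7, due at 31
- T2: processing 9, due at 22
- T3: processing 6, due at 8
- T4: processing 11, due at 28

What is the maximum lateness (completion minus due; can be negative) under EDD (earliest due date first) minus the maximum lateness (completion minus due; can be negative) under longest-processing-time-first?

-23

EDD (increasing due date): T3 T2 T4 T1.
T3: 0→6, due 8, lateness -2
T2: 6→15, due 22, lateness -7
T4: 15→26, due 28, lateness -2
T1: 26→33, due 31, lateness 2
Maximum = 2.
LPT (decreasing processing time): T4 T2 T1 T3.
T4: 0→11, due 28, lateness -17
T2: 11→20, due 22, lateness -2
T1: 20→27, due 31, lateness -4
T3: 27→33, due 8, lateness 25
Maximum = 25.
Difference = 2 − 25 = -23.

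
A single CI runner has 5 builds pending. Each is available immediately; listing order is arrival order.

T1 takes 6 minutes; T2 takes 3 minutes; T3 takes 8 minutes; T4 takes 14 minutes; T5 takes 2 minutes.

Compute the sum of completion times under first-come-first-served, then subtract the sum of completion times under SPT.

26

FIFO (arrival order): T1 T2 T3 T4 T5.
T1: 0→6
T2: 6→9
T3: 9→17
T4: 17→31
T5: 31→33
Sum = 6+9+17+31+33 = 96.
SPT (increasing processing time): T5 T2 T1 T3 T4.
T5: 0→2
T2: 2→5
T1: 5→11
T3: 11→19
T4: 19→33
Sum = 2+5+11+19+33 = 70.
Difference = 96 − 70 = 26.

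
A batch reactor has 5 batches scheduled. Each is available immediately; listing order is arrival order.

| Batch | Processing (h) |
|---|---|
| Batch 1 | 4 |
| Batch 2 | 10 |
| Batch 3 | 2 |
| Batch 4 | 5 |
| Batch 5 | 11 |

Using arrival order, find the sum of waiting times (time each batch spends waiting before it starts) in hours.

55

FIFO (arrival order): Batch 1 Batch 2 Batch 3 Batch 4 Batch 5.
Batch 1: waits 0, runs 0→4
Batch 2: waits 4, runs 4→14
Batch 3: waits 14, runs 14→16
Batch 4: waits 16, runs 16→21
Batch 5: waits 21, runs 21→32
Sum = 0+4+14+16+21 = 55.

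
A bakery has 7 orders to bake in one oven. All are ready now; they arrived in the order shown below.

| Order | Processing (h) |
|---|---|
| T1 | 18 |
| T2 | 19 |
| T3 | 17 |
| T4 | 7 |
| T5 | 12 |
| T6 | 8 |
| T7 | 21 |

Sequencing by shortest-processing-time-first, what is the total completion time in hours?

338

SPT (increasing processing time): T4 T6 T5 T3 T1 T2 T7.
T4: 0→7
T6: 7→15
T5: 15→27
T3: 27→44
T1: 44→62
T2: 62→81
T7: 81→102
Sum = 7+15+27+44+62+81+102 = 338.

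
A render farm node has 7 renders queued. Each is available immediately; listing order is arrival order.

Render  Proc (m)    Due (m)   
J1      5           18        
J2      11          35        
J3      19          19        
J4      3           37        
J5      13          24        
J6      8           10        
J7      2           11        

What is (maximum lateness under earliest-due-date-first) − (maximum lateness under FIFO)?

-26

EDD (increasing due date): J6 J7 J1 J3 J5 J2 J4.
J6: 0→8, due 10, lateness -2
J7: 8→10, due 11, lateness -1
J1: 10→15, due 18, lateness -3
J3: 15→34, due 19, lateness 15
J5: 34→47, due 24, lateness 23
J2: 47→58, due 35, lateness 23
J4: 58→61, due 37, lateness 24
Maximum = 24.
FIFO (arrival order): J1 J2 J3 J4 J5 J6 J7.
J1: 0→5, due 18, lateness -13
J2: 5→16, due 35, lateness -19
J3: 16→35, due 19, lateness 16
J4: 35→38, due 37, lateness 1
J5: 38→51, due 24, lateness 27
J6: 51→59, due 10, lateness 49
J7: 59→61, due 11, lateness 50
Maximum = 50.
Difference = 24 − 50 = -26.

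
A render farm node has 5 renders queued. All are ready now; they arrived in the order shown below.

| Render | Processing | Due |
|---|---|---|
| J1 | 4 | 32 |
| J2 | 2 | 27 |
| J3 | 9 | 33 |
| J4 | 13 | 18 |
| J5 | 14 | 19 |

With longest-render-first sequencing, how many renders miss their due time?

LPT (decreasing processing time): J5 J4 J3 J1 J2.
J5: 0→14, due 19, tardiness 0
J4: 14→27, due 18, tardiness 9
J3: 27→36, due 33, tardiness 3
J1: 36→40, due 32, tardiness 8
J2: 40→42, due 27, tardiness 15
Late renders: 4.

4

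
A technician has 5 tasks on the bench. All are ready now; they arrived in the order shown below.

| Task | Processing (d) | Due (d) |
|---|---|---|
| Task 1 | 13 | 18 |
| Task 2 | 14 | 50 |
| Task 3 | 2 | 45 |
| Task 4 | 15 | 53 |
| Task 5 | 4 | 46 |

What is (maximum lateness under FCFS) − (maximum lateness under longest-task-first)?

-22

FIFO (arrival order): Task 1 Task 2 Task 3 Task 4 Task 5.
Task 1: 0→13, due 18, lateness -5
Task 2: 13→27, due 50, lateness -23
Task 3: 27→29, due 45, lateness -16
Task 4: 29→44, due 53, lateness -9
Task 5: 44→48, due 46, lateness 2
Maximum = 2.
LPT (decreasing processing time): Task 4 Task 2 Task 1 Task 5 Task 3.
Task 4: 0→15, due 53, lateness -38
Task 2: 15→29, due 50, lateness -21
Task 1: 29→42, due 18, lateness 24
Task 5: 42→46, due 46, lateness 0
Task 3: 46→48, due 45, lateness 3
Maximum = 24.
Difference = 2 − 24 = -22.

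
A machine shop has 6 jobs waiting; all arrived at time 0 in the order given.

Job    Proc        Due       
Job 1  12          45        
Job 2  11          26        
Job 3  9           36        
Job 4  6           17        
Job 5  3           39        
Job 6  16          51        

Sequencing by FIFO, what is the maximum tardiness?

FIFO (arrival order): Job 1 Job 2 Job 3 Job 4 Job 5 Job 6.
Job 1: 0→12, due 45, tardiness 0
Job 2: 12→23, due 26, tardiness 0
Job 3: 23→32, due 36, tardiness 0
Job 4: 32→38, due 17, tardiness 21
Job 5: 38→41, due 39, tardiness 2
Job 6: 41→57, due 51, tardiness 6
Maximum = 21.

21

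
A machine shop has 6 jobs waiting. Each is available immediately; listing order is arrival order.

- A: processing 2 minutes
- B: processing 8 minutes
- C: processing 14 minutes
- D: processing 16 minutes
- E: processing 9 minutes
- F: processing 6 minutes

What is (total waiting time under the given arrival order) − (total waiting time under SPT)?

FIFO (arrival order): A B C D E F.
A: waits 0, runs 0→2
B: waits 2, runs 2→10
C: waits 10, runs 10→24
D: waits 24, runs 24→40
E: waits 40, runs 40→49
F: waits 49, runs 49→55
Sum = 0+2+10+24+40+49 = 125.
SPT (increasing processing time): A F B E C D.
A: waits 0, runs 0→2
F: waits 2, runs 2→8
B: waits 8, runs 8→16
E: waits 16, runs 16→25
C: waits 25, runs 25→39
D: waits 39, runs 39→55
Sum = 0+2+8+16+25+39 = 90.
Difference = 125 − 90 = 35.

35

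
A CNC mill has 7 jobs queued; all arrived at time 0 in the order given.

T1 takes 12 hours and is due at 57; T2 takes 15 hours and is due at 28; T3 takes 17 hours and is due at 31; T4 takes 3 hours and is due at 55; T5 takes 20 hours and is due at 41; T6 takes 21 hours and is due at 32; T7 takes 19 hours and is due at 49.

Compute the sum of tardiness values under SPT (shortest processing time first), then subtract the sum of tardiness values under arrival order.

2

SPT (increasing processing time): T4 T1 T2 T3 T7 T5 T6.
T4: 0→3, due 55, tardiness 0
T1: 3→15, due 57, tardiness 0
T2: 15→30, due 28, tardiness 2
T3: 30→47, due 31, tardiness 16
T7: 47→66, due 49, tardiness 17
T5: 66→86, due 41, tardiness 45
T6: 86→107, due 32, tardiness 75
Sum = 0+0+2+16+17+45+75 = 155.
FIFO (arrival order): T1 T2 T3 T4 T5 T6 T7.
T1: 0→12, due 57, tardiness 0
T2: 12→27, due 28, tardiness 0
T3: 27→44, due 31, tardiness 13
T4: 44→47, due 55, tardiness 0
T5: 47→67, due 41, tardiness 26
T6: 67→88, due 32, tardiness 56
T7: 88→107, due 49, tardiness 58
Sum = 0+0+13+0+26+56+58 = 153.
Difference = 155 − 153 = 2.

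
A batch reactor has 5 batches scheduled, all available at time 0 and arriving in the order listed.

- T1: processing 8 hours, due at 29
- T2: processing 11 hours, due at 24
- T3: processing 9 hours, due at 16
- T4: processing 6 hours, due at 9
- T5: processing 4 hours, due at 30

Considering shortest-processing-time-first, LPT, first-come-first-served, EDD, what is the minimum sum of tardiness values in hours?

15

SPT (increasing processing time): T5 T4 T1 T3 T2.
T5: 0→4, due 30, tardiness 0
T4: 4→10, due 9, tardiness 1
T1: 10→18, due 29, tardiness 0
T3: 18→27, due 16, tardiness 11
T2: 27→38, due 24, tardiness 14
Sum = 0+1+0+11+14 = 26.
LPT (decreasing processing time): T2 T3 T1 T4 T5.
T2: 0→11, due 24, tardiness 0
T3: 11→20, due 16, tardiness 4
T1: 20→28, due 29, tardiness 0
T4: 28→34, due 9, tardiness 25
T5: 34→38, due 30, tardiness 8
Sum = 0+4+0+25+8 = 37.
FIFO (arrival order): T1 T2 T3 T4 T5.
T1: 0→8, due 29, tardiness 0
T2: 8→19, due 24, tardiness 0
T3: 19→28, due 16, tardiness 12
T4: 28→34, due 9, tardiness 25
T5: 34→38, due 30, tardiness 8
Sum = 0+0+12+25+8 = 45.
EDD (increasing due date): T4 T3 T2 T1 T5.
T4: 0→6, due 9, tardiness 0
T3: 6→15, due 16, tardiness 0
T2: 15→26, due 24, tardiness 2
T1: 26→34, due 29, tardiness 5
T5: 34→38, due 30, tardiness 8
Sum = 0+0+2+5+8 = 15.
SPT 26, LPT 37, FIFO 45, EDD 15 → minimum 15.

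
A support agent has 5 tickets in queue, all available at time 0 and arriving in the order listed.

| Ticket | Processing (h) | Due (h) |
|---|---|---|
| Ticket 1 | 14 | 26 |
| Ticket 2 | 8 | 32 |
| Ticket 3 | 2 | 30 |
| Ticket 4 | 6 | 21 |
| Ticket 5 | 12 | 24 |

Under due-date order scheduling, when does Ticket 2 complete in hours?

42

EDD (increasing due date): Ticket 4 Ticket 5 Ticket 1 Ticket 3 Ticket 2.
Ticket 4: 0→6
Ticket 5: 6→18
Ticket 1: 18→32
Ticket 3: 32→34
Ticket 2: 34→42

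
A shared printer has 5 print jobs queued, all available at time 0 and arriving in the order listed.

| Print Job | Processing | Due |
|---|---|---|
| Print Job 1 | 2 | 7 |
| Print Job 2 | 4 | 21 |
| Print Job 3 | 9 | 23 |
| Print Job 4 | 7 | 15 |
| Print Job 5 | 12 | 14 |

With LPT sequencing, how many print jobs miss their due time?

3

LPT (decreasing processing time): Print Job 5 Print Job 3 Print Job 4 Print Job 2 Print Job 1.
Print Job 5: 0→12, due 14, tardiness 0
Print Job 3: 12→21, due 23, tardiness 0
Print Job 4: 21→28, due 15, tardiness 13
Print Job 2: 28→32, due 21, tardiness 11
Print Job 1: 32→34, due 7, tardiness 27
Late print jobs: 3.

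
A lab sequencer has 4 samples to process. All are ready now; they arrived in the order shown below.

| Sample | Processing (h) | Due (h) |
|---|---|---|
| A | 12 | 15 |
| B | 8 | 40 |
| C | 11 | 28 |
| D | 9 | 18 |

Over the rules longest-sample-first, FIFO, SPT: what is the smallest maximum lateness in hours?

14

LPT (decreasing processing time): A C D B.
A: 0→12, due 15, lateness -3
C: 12→23, due 28, lateness -5
D: 23→32, due 18, lateness 14
B: 32→40, due 40, lateness 0
Maximum = 14.
FIFO (arrival order): A B C D.
A: 0→12, due 15, lateness -3
B: 12→20, due 40, lateness -20
C: 20→31, due 28, lateness 3
D: 31→40, due 18, lateness 22
Maximum = 22.
SPT (increasing processing time): B D C A.
B: 0→8, due 40, lateness -32
D: 8→17, due 18, lateness -1
C: 17→28, due 28, lateness 0
A: 28→40, due 15, lateness 25
Maximum = 25.
LPT 14, FIFO 22, SPT 25 → minimum 14.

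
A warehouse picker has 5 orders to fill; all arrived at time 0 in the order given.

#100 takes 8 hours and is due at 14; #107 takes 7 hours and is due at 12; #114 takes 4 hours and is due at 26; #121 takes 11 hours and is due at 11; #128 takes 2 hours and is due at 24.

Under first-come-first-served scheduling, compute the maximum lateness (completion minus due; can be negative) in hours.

FIFO (arrival order): #100 #107 #114 #121 #128.
#100: 0→8, due 14, lateness -6
#107: 8→15, due 12, lateness 3
#114: 15→19, due 26, lateness -7
#121: 19→30, due 11, lateness 19
#128: 30→32, due 24, lateness 8
Maximum = 19.

19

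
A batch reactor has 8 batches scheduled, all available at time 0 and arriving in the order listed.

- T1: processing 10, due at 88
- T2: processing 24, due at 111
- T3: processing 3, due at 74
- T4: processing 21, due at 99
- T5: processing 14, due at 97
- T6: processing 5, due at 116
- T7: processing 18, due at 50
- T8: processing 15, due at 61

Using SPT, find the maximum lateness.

SPT (increasing processing time): T3 T6 T1 T5 T8 T7 T4 T2.
T3: 0→3, due 74, lateness -71
T6: 3→8, due 116, lateness -108
T1: 8→18, due 88, lateness -70
T5: 18→32, due 97, lateness -65
T8: 32→47, due 61, lateness -14
T7: 47→65, due 50, lateness 15
T4: 65→86, due 99, lateness -13
T2: 86→110, due 111, lateness -1
Maximum = 15.

15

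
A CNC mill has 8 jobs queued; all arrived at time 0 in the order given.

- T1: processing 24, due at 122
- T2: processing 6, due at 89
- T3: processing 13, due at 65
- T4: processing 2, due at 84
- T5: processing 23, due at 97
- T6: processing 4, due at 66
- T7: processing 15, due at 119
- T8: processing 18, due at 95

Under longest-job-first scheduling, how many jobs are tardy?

LPT (decreasing processing time): T1 T5 T8 T7 T3 T2 T6 T4.
T1: 0→24, due 122, tardiness 0
T5: 24→47, due 97, tardiness 0
T8: 47→65, due 95, tardiness 0
T7: 65→80, due 119, tardiness 0
T3: 80→93, due 65, tardiness 28
T2: 93→99, due 89, tardiness 10
T6: 99→103, due 66, tardiness 37
T4: 103→105, due 84, tardiness 21
Late jobs: 4.

4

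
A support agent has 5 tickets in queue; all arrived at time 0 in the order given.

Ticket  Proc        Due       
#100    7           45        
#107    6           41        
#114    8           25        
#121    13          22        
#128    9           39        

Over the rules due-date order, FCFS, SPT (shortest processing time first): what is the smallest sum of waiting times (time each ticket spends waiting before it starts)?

70

EDD (increasing due date): #121 #114 #128 #107 #100.
#121: waits 0, runs 0→13
#114: waits 13, runs 13→21
#128: waits 21, runs 21→30
#107: waits 30, runs 30→36
#100: waits 36, runs 36→43
Sum = 0+13+21+30+36 = 100.
FIFO (arrival order): #100 #107 #114 #121 #128.
#100: waits 0, runs 0→7
#107: waits 7, runs 7→13
#114: waits 13, runs 13→21
#121: waits 21, runs 21→34
#128: waits 34, runs 34→43
Sum = 0+7+13+21+34 = 75.
SPT (increasing processing time): #107 #100 #114 #128 #121.
#107: waits 0, runs 0→6
#100: waits 6, runs 6→13
#114: waits 13, runs 13→21
#128: waits 21, runs 21→30
#121: waits 30, runs 30→43
Sum = 0+6+13+21+30 = 70.
EDD 100, FIFO 75, SPT 70 → minimum 70.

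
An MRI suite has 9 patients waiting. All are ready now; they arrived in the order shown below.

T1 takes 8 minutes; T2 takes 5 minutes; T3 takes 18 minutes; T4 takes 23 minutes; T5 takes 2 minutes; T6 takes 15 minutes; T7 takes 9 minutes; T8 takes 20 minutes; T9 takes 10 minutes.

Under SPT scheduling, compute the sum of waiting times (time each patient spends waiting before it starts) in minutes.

SPT (increasing processing time): T5 T2 T1 T7 T9 T6 T3 T8 T4.
T5: waits 0, runs 0→2
T2: waits 2, runs 2→7
T1: waits 7, runs 7→15
T7: waits 15, runs 15→24
T9: waits 24, runs 24→34
T6: waits 34, runs 34→49
T3: waits 49, runs 49→67
T8: waits 67, runs 67→87
T4: waits 87, runs 87→110
Sum = 0+2+7+15+24+34+49+67+87 = 285.

285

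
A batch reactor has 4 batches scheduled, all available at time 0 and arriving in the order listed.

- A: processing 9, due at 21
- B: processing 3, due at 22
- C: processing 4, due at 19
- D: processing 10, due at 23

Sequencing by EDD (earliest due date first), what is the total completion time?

EDD (increasing due date): C A B D.
C: 0→4
A: 4→13
B: 13→16
D: 16→26
Sum = 4+13+16+26 = 59.

59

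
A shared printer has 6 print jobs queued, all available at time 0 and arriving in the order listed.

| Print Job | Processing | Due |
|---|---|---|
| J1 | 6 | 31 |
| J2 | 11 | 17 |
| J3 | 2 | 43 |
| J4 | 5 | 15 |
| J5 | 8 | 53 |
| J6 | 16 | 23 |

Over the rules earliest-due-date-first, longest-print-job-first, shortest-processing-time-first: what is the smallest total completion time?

EDD (increasing due date): J4 J2 J6 J1 J3 J5.
J4: 0→5
J2: 5→16
J6: 16→32
J1: 32→38
J3: 38→40
J5: 40→48
Sum = 5+16+32+38+40+48 = 179.
LPT (decreasing processing time): J6 J2 J5 J1 J4 J3.
J6: 0→16
J2: 16→27
J5: 27→35
J1: 35→41
J4: 41→46
J3: 46→48
Sum = 16+27+35+41+46+48 = 213.
SPT (increasing processing time): J3 J4 J1 J5 J2 J6.
J3: 0→2
J4: 2→7
J1: 7→13
J5: 13→21
J2: 21→32
J6: 32→48
Sum = 2+7+13+21+32+48 = 123.
EDD 179, LPT 213, SPT 123 → minimum 123.

123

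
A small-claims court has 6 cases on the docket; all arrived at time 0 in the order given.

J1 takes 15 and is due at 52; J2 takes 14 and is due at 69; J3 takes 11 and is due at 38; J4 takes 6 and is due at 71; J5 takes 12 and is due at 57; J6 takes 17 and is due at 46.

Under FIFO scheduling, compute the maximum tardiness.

FIFO (arrival order): J1 J2 J3 J4 J5 J6.
J1: 0→15, due 52, tardiness 0
J2: 15→29, due 69, tardiness 0
J3: 29→40, due 38, tardiness 2
J4: 40→46, due 71, tardiness 0
J5: 46→58, due 57, tardiness 1
J6: 58→75, due 46, tardiness 29
Maximum = 29.

29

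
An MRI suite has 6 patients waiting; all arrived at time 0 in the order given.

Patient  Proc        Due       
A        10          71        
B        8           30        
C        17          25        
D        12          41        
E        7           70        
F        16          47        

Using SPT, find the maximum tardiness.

45

SPT (increasing processing time): E B A D F C.
E: 0→7, due 70, tardiness 0
B: 7→15, due 30, tardiness 0
A: 15→25, due 71, tardiness 0
D: 25→37, due 41, tardiness 0
F: 37→53, due 47, tardiness 6
C: 53→70, due 25, tardiness 45
Maximum = 45.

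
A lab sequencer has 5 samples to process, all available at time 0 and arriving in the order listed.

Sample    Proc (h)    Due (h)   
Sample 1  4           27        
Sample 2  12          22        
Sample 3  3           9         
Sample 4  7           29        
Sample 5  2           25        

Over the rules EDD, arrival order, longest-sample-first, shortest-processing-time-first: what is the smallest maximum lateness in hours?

EDD (increasing due date): Sample 3 Sample 2 Sample 5 Sample 1 Sample 4.
Sample 3: 0→3, due 9, lateness -6
Sample 2: 3→15, due 22, lateness -7
Sample 5: 15→17, due 25, lateness -8
Sample 1: 17→21, due 27, lateness -6
Sample 4: 21→28, due 29, lateness -1
Maximum = -1.
FIFO (arrival order): Sample 1 Sample 2 Sample 3 Sample 4 Sample 5.
Sample 1: 0→4, due 27, lateness -23
Sample 2: 4→16, due 22, lateness -6
Sample 3: 16→19, due 9, lateness 10
Sample 4: 19→26, due 29, lateness -3
Sample 5: 26→28, due 25, lateness 3
Maximum = 10.
LPT (decreasing processing time): Sample 2 Sample 4 Sample 1 Sample 3 Sample 5.
Sample 2: 0→12, due 22, lateness -10
Sample 4: 12→19, due 29, lateness -10
Sample 1: 19→23, due 27, lateness -4
Sample 3: 23→26, due 9, lateness 17
Sample 5: 26→28, due 25, lateness 3
Maximum = 17.
SPT (increasing processing time): Sample 5 Sample 3 Sample 1 Sample 4 Sample 2.
Sample 5: 0→2, due 25, lateness -23
Sample 3: 2→5, due 9, lateness -4
Sample 1: 5→9, due 27, lateness -18
Sample 4: 9→16, due 29, lateness -13
Sample 2: 16→28, due 22, lateness 6
Maximum = 6.
EDD -1, FIFO 10, LPT 17, SPT 6 → minimum -1.

-1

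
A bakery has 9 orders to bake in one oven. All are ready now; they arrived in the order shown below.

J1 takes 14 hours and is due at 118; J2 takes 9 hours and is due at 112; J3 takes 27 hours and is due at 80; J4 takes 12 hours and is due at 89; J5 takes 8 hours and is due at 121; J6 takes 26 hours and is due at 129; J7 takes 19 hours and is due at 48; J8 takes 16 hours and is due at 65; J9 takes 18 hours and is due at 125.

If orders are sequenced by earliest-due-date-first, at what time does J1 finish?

EDD (increasing due date): J7 J8 J3 J4 J2 J1 J5 J9 J6.
J7: 0→19
J8: 19→35
J3: 35→62
J4: 62→74
J2: 74→83
J1: 83→97

97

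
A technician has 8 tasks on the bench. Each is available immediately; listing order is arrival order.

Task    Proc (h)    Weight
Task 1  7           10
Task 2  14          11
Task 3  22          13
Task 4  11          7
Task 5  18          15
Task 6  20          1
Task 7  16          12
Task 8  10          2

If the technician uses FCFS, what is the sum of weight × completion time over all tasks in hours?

FIFO (arrival order): Task 1 Task 2 Task 3 Task 4 Task 5 Task 6 Task 7 Task 8.
Task 1: finishes 7, weight 10, w·C = 70
Task 2: finishes 21, weight 11, w·C = 231
Task 3: finishes 43, weight 13, w·C = 559
Task 4: finishes 54, weight 7, w·C = 378
Task 5: finishes 72, weight 15, w·C = 1080
Task 6: finishes 92, weight 1, w·C = 92
Task 7: finishes 108, weight 12, w·C = 1296
Task 8: finishes 118, weight 2, w·C = 236
Sum = 70+231+559+378+1080+92+1296+236 = 3942.

3942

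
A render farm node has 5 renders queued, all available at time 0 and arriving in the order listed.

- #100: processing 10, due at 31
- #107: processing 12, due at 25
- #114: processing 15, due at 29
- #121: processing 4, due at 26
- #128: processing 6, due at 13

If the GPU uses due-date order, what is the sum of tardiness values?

24

EDD (increasing due date): #128 #107 #121 #114 #100.
#128: 0→6, due 13, tardiness 0
#107: 6→18, due 25, tardiness 0
#121: 18→22, due 26, tardiness 0
#114: 22→37, due 29, tardiness 8
#100: 37→47, due 31, tardiness 16
Sum = 0+0+0+8+16 = 24.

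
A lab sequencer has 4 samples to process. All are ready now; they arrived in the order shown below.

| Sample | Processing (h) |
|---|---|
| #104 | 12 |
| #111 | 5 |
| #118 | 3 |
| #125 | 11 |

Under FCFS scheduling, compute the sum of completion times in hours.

80

FIFO (arrival order): #104 #111 #118 #125.
#104: 0→12
#111: 12→17
#118: 17→20
#125: 20→31
Sum = 12+17+20+31 = 80.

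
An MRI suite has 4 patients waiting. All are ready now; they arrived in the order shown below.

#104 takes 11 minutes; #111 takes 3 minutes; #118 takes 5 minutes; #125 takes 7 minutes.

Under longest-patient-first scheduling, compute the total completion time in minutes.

78

LPT (decreasing processing time): #104 #125 #118 #111.
#104: 0→11
#125: 11→18
#118: 18→23
#111: 23→26
Sum = 11+18+23+26 = 78.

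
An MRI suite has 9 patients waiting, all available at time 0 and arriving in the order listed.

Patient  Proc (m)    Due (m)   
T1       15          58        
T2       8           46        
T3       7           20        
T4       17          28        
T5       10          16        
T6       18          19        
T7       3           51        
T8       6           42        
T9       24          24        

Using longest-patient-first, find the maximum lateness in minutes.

LPT (decreasing processing time): T9 T6 T4 T1 T5 T2 T3 T8 T7.
T9: 0→24, due 24, lateness 0
T6: 24→42, due 19, lateness 23
T4: 42→59, due 28, lateness 31
T1: 59→74, due 58, lateness 16
T5: 74→84, due 16, lateness 68
T2: 84→92, due 46, lateness 46
T3: 92→99, due 20, lateness 79
T8: 99→105, due 42, lateness 63
T7: 105→108, due 51, lateness 57
Maximum = 79.

79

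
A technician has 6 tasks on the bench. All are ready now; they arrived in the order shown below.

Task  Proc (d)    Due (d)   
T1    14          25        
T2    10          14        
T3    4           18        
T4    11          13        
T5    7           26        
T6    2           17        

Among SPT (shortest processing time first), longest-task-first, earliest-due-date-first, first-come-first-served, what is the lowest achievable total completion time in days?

SPT (increasing processing time): T6 T3 T5 T2 T4 T1.
T6: 0→2
T3: 2→6
T5: 6→13
T2: 13→23
T4: 23→34
T1: 34→48
Sum = 2+6+13+23+34+48 = 126.
LPT (decreasing processing time): T1 T4 T2 T5 T3 T6.
T1: 0→14
T4: 14→25
T2: 25→35
T5: 35→42
T3: 42→46
T6: 46→48
Sum = 14+25+35+42+46+48 = 210.
EDD (increasing due date): T4 T2 T6 T3 T1 T5.
T4: 0→11
T2: 11→21
T6: 21→23
T3: 23→27
T1: 27→41
T5: 41→48
Sum = 11+21+23+27+41+48 = 171.
FIFO (arrival order): T1 T2 T3 T4 T5 T6.
T1: 0→14
T2: 14→24
T3: 24→28
T4: 28→39
T5: 39→46
T6: 46→48
Sum = 14+24+28+39+46+48 = 199.
SPT 126, LPT 210, EDD 171, FIFO 199 → minimum 126.

126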